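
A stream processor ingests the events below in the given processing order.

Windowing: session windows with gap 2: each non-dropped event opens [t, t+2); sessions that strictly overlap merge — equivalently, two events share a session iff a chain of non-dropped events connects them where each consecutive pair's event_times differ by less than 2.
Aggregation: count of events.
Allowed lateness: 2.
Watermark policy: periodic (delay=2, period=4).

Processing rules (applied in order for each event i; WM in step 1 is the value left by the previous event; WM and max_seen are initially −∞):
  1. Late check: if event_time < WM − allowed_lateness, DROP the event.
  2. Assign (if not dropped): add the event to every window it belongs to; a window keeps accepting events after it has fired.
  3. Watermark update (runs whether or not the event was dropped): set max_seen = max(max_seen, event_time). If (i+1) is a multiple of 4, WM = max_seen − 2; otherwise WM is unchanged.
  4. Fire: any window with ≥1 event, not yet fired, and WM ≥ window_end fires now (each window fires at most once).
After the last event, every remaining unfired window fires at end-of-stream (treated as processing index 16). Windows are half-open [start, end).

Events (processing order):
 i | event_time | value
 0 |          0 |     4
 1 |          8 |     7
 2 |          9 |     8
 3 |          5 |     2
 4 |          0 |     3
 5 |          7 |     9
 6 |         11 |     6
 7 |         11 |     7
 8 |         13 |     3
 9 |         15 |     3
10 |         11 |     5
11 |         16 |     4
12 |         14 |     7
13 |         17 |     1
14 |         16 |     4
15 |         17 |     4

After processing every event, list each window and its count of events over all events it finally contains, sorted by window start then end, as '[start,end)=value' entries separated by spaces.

[0,2)=1 [5,7)=1 [7,11)=3 [11,13)=3 [13,19)=7

i=0 t=0 v=4: → [0,2); WM=−∞
i=1 t=8 v=7: → [8,10); WM=−∞
i=2 t=9 v=8: → [8,11); WM=−∞
i=3 t=5 v=2: → [5,7); WM=7
i=4 t=0 v=3: DROP (t<7-2); WM=7
i=5 t=7 v=9: → [7,11); WM=7
i=6 t=11 v=6: → [11,13); WM=7
i=7 t=11 v=7: → [11,13); WM=9
i=8 t=13 v=3: → [13,15); WM=9
i=9 t=15 v=3: → [15,17); WM=9
i=10 t=11 v=5: → [11,13); WM=9
i=11 t=16 v=4: → [15,18); WM=14
i=12 t=14 v=7: → [13,18); WM=14
i=13 t=17 v=1: → [13,19); WM=14
i=14 t=16 v=4: → [13,19); WM=14
i=15 t=17 v=4: → [13,19); WM=15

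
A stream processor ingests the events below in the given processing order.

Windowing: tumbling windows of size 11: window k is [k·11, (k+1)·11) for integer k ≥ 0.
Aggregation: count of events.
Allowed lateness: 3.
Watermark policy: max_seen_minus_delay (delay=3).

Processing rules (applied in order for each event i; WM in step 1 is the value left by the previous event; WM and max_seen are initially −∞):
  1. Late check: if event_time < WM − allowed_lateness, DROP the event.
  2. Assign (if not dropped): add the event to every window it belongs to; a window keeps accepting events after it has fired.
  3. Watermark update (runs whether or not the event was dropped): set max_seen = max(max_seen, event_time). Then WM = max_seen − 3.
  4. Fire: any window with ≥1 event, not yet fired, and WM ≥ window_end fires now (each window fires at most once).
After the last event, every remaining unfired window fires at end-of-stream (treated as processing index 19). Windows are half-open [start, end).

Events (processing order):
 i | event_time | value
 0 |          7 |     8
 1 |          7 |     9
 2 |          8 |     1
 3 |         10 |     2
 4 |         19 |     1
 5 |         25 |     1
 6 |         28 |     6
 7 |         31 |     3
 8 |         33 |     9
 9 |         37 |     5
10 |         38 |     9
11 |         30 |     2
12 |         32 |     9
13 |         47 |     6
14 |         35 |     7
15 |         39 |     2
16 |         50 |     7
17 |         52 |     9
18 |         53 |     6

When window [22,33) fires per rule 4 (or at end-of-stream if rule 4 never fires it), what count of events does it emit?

3

i=0 t=7 v=8: → [0,11); WM=4
i=1 t=7 v=9: → [0,11); WM=4
i=2 t=8 v=1: → [0,11); WM=5
i=3 t=10 v=2: → [0,11); WM=7
i=4 t=19 v=1: → [11,22); WM=16; [0,11) fires=4
i=5 t=25 v=1: → [22,33); WM=22; [11,22) fires=1
i=6 t=28 v=6: → [22,33); WM=25
i=7 t=31 v=3: → [22,33); WM=28
i=8 t=33 v=9: → [33,44); WM=30
i=9 t=37 v=5: → [33,44); WM=34; [22,33) fires=3
i=10 t=38 v=9: → [33,44); WM=35
i=11 t=30 v=2: DROP (t<35-3); WM=35
i=12 t=32 v=9: → [22,33); WM=35
i=13 t=47 v=6: → [44,55); WM=44; [33,44) fires=3
i=14 t=35 v=7: DROP (t<44-3); WM=44
i=15 t=39 v=2: DROP (t<44-3); WM=44
i=16 t=50 v=7: → [44,55); WM=47
i=17 t=52 v=9: → [44,55); WM=49
i=18 t=53 v=6: → [44,55); WM=50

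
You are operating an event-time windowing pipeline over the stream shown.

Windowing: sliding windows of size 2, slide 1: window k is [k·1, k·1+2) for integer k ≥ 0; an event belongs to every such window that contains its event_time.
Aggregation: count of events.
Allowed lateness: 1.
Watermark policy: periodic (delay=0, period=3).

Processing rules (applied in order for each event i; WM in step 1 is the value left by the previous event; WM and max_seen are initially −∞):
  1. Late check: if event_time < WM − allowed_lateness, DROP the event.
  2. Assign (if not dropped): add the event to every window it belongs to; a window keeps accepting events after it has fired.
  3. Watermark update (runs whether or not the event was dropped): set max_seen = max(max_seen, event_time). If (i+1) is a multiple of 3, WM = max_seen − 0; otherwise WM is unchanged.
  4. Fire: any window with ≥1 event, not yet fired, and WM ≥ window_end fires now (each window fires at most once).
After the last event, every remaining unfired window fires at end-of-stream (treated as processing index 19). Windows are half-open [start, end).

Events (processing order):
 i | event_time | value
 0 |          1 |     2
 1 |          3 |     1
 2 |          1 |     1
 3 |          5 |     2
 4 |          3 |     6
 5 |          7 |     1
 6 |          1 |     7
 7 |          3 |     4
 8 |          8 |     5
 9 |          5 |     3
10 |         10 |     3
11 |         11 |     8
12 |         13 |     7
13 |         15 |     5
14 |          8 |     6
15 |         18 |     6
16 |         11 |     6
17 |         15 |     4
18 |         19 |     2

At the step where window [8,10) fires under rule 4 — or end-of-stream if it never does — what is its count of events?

i=0 t=1 v=2: → [1,3),[0,2); WM=−∞
i=1 t=3 v=1: → [3,5),[2,4); WM=−∞
i=2 t=1 v=1: → [1,3),[0,2); WM=3; [0,2) fires=2 [1,3) fires=2
i=3 t=5 v=2: → [5,7),[4,6); WM=3
i=4 t=3 v=6: → [3,5),[2,4); WM=3
i=5 t=7 v=1: → [7,9),[6,8); WM=7; [2,4) fires=2 [3,5) fires=2 [4,6) fires=1 [5,7) fires=1
i=6 t=1 v=7: DROP (t<7-1); WM=7
i=7 t=3 v=4: DROP (t<7-1); WM=7
i=8 t=8 v=5: → [8,10),[7,9); WM=8; [6,8) fires=1
i=9 t=5 v=3: DROP (t<8-1); WM=8
i=10 t=10 v=3: → [10,12),[9,11); WM=8
i=11 t=11 v=8: → [11,13),[10,12); WM=11; [7,9) fires=2 [8,10) fires=1 [9,11) fires=1
i=12 t=13 v=7: → [13,15),[12,14); WM=11
i=13 t=15 v=5: → [15,17),[14,16); WM=11
i=14 t=8 v=6: DROP (t<11-1); WM=15; [10,12) fires=2 [11,13) fires=1 [12,14) fires=1 [13,15) fires=1
i=15 t=18 v=6: → [18,20),[17,19); WM=15
i=16 t=11 v=6: DROP (t<15-1); WM=15
i=17 t=15 v=4: → [15,17),[14,16); WM=18; [14,16) fires=2 [15,17) fires=2
i=18 t=19 v=2: → [19,21),[18,20); WM=18

1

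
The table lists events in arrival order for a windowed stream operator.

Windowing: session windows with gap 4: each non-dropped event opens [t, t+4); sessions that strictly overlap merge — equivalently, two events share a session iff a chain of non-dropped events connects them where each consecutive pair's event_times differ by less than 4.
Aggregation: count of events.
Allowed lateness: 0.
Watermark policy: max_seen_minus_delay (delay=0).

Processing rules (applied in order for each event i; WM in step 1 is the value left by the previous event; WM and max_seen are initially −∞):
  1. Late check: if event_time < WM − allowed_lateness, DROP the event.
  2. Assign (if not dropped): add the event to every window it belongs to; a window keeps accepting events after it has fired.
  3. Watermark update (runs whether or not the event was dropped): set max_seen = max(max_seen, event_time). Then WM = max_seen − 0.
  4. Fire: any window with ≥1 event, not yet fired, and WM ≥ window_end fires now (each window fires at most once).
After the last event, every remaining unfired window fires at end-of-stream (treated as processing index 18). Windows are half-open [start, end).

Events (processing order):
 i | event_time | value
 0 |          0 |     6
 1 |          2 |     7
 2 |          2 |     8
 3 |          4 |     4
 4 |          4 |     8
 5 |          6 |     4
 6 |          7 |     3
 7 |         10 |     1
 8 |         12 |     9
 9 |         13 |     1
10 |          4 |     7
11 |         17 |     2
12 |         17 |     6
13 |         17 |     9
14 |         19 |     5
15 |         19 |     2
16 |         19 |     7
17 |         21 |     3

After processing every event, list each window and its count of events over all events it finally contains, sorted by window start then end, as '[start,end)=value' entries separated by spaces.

[0,17)=10 [17,25)=7

i=0 t=0 v=6: → [0,4); WM=0
i=1 t=2 v=7: → [0,6); WM=2
i=2 t=2 v=8: → [0,6); WM=2
i=3 t=4 v=4: → [0,8); WM=4
i=4 t=4 v=8: → [0,8); WM=4
i=5 t=6 v=4: → [0,10); WM=6
i=6 t=7 v=3: → [0,11); WM=7
i=7 t=10 v=1: → [0,14); WM=10
i=8 t=12 v=9: → [0,16); WM=12
i=9 t=13 v=1: → [0,17); WM=13
i=10 t=4 v=7: DROP (t<13-0); WM=13
i=11 t=17 v=2: → [17,21); WM=17
i=12 t=17 v=6: → [17,21); WM=17
i=13 t=17 v=9: → [17,21); WM=17
i=14 t=19 v=5: → [17,23); WM=19
i=15 t=19 v=2: → [17,23); WM=19
i=16 t=19 v=7: → [17,23); WM=19
i=17 t=21 v=3: → [17,25); WM=21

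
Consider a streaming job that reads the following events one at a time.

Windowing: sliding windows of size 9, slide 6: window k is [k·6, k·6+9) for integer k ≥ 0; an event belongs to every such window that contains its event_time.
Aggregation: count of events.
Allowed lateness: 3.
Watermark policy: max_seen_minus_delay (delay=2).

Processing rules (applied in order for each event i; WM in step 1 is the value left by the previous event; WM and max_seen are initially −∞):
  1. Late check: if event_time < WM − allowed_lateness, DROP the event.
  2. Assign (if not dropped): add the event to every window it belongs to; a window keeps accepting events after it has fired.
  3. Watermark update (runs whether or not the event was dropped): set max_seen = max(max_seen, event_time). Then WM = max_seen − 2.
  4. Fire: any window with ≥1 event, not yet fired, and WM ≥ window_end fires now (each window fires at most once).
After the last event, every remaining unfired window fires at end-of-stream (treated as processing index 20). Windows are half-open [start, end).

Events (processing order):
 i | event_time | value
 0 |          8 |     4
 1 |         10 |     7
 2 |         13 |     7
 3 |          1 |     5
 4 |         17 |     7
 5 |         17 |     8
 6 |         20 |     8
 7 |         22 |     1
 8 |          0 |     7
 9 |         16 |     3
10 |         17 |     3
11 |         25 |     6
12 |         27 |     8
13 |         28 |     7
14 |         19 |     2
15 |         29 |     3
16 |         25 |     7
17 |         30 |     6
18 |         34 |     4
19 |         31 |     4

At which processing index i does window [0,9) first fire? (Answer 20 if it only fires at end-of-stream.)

2

i=0 t=8 v=4: → [6,15),[0,9); WM=6
i=1 t=10 v=7: → [6,15); WM=8
i=2 t=13 v=7: → [12,21),[6,15); WM=11; [0,9) fires=1
i=3 t=1 v=5: DROP (t<11-3); WM=11
i=4 t=17 v=7: → [12,21); WM=15; [6,15) fires=3
i=5 t=17 v=8: → [12,21); WM=15
i=6 t=20 v=8: → [18,27),[12,21); WM=18
i=7 t=22 v=1: → [18,27); WM=20
i=8 t=0 v=7: DROP (t<20-3); WM=20
i=9 t=16 v=3: DROP (t<20-3); WM=20
i=10 t=17 v=3: → [12,21); WM=20
i=11 t=25 v=6: → [24,33),[18,27); WM=23; [12,21) fires=5
i=12 t=27 v=8: → [24,33); WM=25
i=13 t=28 v=7: → [24,33); WM=26
i=14 t=19 v=2: DROP (t<26-3); WM=26
i=15 t=29 v=3: → [24,33); WM=27; [18,27) fires=3
i=16 t=25 v=7: → [24,33),[18,27); WM=27
i=17 t=30 v=6: → [30,39),[24,33); WM=28
i=18 t=34 v=4: → [30,39); WM=32
i=19 t=31 v=4: → [30,39),[24,33); WM=32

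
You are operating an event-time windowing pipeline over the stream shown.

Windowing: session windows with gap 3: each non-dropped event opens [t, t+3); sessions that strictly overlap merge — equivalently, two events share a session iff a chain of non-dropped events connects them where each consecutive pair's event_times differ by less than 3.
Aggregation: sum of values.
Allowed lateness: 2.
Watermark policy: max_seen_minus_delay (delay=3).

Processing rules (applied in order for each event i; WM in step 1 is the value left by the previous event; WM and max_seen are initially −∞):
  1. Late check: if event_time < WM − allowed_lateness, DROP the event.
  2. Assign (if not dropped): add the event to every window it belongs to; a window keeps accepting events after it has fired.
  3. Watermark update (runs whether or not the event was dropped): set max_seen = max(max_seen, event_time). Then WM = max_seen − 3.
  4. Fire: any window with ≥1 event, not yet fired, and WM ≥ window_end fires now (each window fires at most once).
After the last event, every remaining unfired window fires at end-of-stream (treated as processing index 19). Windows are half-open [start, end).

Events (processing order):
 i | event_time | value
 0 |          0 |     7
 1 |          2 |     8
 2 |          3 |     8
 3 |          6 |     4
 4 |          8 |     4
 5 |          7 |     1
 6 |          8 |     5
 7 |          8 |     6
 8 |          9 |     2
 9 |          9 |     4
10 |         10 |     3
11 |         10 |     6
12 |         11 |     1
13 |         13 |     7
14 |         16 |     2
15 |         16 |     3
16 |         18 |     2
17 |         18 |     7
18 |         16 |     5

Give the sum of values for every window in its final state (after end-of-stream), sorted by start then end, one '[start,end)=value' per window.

[0,6)=23 [6,16)=43 [16,21)=19

i=0 t=0 v=7: → [0,3); WM=-3
i=1 t=2 v=8: → [0,5); WM=-1
i=2 t=3 v=8: → [0,6); WM=0
i=3 t=6 v=4: → [6,9); WM=3
i=4 t=8 v=4: → [6,11); WM=5
i=5 t=7 v=1: → [6,11); WM=5
i=6 t=8 v=5: → [6,11); WM=5
i=7 t=8 v=6: → [6,11); WM=5
i=8 t=9 v=2: → [6,12); WM=6
i=9 t=9 v=4: → [6,12); WM=6
i=10 t=10 v=3: → [6,13); WM=7
i=11 t=10 v=6: → [6,13); WM=7
i=12 t=11 v=1: → [6,14); WM=8
i=13 t=13 v=7: → [6,16); WM=10
i=14 t=16 v=2: → [16,19); WM=13
i=15 t=16 v=3: → [16,19); WM=13
i=16 t=18 v=2: → [16,21); WM=15
i=17 t=18 v=7: → [16,21); WM=15
i=18 t=16 v=5: → [16,21); WM=15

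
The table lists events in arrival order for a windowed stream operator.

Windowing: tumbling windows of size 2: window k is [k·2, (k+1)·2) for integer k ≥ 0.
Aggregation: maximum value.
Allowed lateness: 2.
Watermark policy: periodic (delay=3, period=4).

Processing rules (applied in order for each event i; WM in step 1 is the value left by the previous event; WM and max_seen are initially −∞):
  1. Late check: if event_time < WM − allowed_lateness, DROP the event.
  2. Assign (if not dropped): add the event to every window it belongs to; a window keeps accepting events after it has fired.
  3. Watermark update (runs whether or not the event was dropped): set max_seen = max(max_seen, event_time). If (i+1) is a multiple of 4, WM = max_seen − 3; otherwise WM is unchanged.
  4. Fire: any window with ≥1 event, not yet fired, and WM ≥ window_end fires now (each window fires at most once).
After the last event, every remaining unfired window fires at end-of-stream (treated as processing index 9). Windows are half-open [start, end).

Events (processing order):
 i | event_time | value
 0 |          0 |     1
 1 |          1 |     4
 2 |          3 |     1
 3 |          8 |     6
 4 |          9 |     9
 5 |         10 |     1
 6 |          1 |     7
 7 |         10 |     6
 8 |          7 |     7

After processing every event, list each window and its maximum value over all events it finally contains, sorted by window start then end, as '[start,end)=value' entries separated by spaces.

i=0 t=0 v=1: → [0,2); WM=−∞
i=1 t=1 v=4: → [0,2); WM=−∞
i=2 t=3 v=1: → [2,4); WM=−∞
i=3 t=8 v=6: → [8,10); WM=5; [0,2) fires=4 [2,4) fires=1
i=4 t=9 v=9: → [8,10); WM=5
i=5 t=10 v=1: → [10,12); WM=5
i=6 t=1 v=7: DROP (t<5-2); WM=5
i=7 t=10 v=6: → [10,12); WM=7
i=8 t=7 v=7: → [6,8); WM=7

[0,2)=4 [2,4)=1 [6,8)=7 [8,10)=9 [10,12)=6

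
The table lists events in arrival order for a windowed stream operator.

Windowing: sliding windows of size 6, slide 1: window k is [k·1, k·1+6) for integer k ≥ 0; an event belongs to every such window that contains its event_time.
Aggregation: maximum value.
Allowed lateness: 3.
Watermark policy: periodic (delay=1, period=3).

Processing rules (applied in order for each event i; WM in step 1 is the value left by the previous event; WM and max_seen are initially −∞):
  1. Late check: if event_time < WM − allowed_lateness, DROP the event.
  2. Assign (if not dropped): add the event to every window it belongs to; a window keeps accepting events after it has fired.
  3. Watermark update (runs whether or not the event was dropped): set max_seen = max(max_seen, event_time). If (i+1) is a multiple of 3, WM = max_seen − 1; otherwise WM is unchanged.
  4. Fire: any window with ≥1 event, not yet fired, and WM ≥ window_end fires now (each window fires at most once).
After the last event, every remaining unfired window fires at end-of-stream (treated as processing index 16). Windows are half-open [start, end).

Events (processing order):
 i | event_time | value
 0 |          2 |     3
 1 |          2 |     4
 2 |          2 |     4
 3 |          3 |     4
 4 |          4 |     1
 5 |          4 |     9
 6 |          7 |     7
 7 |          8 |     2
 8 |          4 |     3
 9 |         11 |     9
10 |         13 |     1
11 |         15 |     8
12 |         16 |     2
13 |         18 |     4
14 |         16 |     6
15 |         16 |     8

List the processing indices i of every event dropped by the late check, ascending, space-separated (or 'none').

i=0 t=2 v=3: → [2,8),[1,7),[0,6); WM=−∞
i=1 t=2 v=4: → [2,8),[1,7),[0,6); WM=−∞
i=2 t=2 v=4: → [2,8),[1,7),[0,6); WM=1
i=3 t=3 v=4: → [3,9),[2,8),[1,7),[0,6); WM=1
i=4 t=4 v=1: → [4,10),[3,9),[2,8),[1,7),[0,6); WM=1
i=5 t=4 v=9: → [4,10),[3,9),[2,8),[1,7),[0,6); WM=3
i=6 t=7 v=7: → [7,13),[6,12),[5,11),[4,10),[3,9),[2,8); WM=3
i=7 t=8 v=2: → [8,14),[7,13),[6,12),[5,11),[4,10),[3,9); WM=3
i=8 t=4 v=3: → [4,10),[3,9),[2,8),[1,7),[0,6); WM=7; [0,6) fires=9 [1,7) fires=9
i=9 t=11 v=9: → [11,17),[10,16),[9,15),[8,14),[7,13),[6,12); WM=7
i=10 t=13 v=1: → [13,19),[12,18),[11,17),[10,16),[9,15),[8,14); WM=7
i=11 t=15 v=8: → [15,21),[14,20),[13,19),[12,18),[11,17),[10,16); WM=14; [2,8) fires=9 [3,9) fires=9 [4,10) fires=9 [5,11) fires=7 [6,12) fires=9 [7,13) fires=9 [8,14) fires=9
i=12 t=16 v=2: → [16,22),[15,21),[14,20),[13,19),[12,18),[11,17); WM=14
i=13 t=18 v=4: → [18,24),[17,23),[16,22),[15,21),[14,20),[13,19); WM=14
i=14 t=16 v=6: → [16,22),[15,21),[14,20),[13,19),[12,18),[11,17); WM=17; [9,15) fires=9 [10,16) fires=9 [11,17) fires=9
i=15 t=16 v=8: → [16,22),[15,21),[14,20),[13,19),[12,18),[11,17); WM=17

none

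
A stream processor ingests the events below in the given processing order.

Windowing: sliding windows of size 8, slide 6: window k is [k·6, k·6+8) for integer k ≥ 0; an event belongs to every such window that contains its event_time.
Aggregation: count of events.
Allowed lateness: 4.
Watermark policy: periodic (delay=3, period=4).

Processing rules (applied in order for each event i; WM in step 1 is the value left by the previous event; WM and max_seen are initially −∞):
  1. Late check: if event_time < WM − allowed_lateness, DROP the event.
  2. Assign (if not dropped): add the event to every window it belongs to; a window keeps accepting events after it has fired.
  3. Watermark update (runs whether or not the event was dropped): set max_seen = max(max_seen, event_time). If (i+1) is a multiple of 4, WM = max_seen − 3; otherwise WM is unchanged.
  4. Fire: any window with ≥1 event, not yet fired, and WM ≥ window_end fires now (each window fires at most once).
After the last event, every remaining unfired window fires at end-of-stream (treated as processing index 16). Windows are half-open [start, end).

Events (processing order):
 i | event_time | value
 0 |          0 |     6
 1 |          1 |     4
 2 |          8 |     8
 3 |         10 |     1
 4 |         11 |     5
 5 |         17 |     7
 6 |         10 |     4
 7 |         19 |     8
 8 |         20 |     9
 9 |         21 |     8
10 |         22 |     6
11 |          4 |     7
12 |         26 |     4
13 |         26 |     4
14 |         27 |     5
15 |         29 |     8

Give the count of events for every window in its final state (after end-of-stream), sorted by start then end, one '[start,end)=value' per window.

i=0 t=0 v=6: → [0,8); WM=−∞
i=1 t=1 v=4: → [0,8); WM=−∞
i=2 t=8 v=8: → [6,14); WM=−∞
i=3 t=10 v=1: → [6,14); WM=7
i=4 t=11 v=5: → [6,14); WM=7
i=5 t=17 v=7: → [12,20); WM=7
i=6 t=10 v=4: → [6,14); WM=7
i=7 t=19 v=8: → [18,26),[12,20); WM=16; [0,8) fires=2 [6,14) fires=4
i=8 t=20 v=9: → [18,26); WM=16
i=9 t=21 v=8: → [18,26); WM=16
i=10 t=22 v=6: → [18,26); WM=16
i=11 t=4 v=7: DROP (t<16-4); WM=19
i=12 t=26 v=4: → [24,32); WM=19
i=13 t=26 v=4: → [24,32); WM=19
i=14 t=27 v=5: → [24,32); WM=19
i=15 t=29 v=8: → [24,32); WM=26; [12,20) fires=2 [18,26) fires=4

[0,8)=2 [6,14)=4 [12,20)=2 [18,26)=4 [24,32)=4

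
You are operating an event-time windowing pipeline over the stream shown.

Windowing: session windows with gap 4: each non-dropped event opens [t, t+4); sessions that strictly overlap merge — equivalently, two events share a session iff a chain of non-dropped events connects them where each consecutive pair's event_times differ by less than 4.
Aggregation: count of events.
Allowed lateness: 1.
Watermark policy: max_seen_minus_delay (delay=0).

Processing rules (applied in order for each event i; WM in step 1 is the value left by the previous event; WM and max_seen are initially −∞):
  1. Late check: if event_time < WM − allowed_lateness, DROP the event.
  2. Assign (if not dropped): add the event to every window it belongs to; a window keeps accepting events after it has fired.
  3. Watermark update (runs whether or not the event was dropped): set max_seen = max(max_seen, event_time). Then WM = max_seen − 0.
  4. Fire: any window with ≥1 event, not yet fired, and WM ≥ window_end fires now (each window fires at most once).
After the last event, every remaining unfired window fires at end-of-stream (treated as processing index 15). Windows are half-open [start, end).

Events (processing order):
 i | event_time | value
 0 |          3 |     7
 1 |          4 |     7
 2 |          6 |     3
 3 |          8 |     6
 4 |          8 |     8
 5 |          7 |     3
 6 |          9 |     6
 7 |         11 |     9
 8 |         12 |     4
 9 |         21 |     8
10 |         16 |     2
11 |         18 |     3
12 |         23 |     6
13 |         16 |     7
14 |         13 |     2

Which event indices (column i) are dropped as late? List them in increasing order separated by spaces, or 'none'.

10 11 13 14

i=0 t=3 v=7: → [3,7); WM=3
i=1 t=4 v=7: → [3,8); WM=4
i=2 t=6 v=3: → [3,10); WM=6
i=3 t=8 v=6: → [3,12); WM=8
i=4 t=8 v=8: → [3,12); WM=8
i=5 t=7 v=3: → [3,12); WM=8
i=6 t=9 v=6: → [3,13); WM=9
i=7 t=11 v=9: → [3,15); WM=11
i=8 t=12 v=4: → [3,16); WM=12
i=9 t=21 v=8: → [21,25); WM=21
i=10 t=16 v=2: DROP (t<21-1); WM=21
i=11 t=18 v=3: DROP (t<21-1); WM=21
i=12 t=23 v=6: → [21,27); WM=23
i=13 t=16 v=7: DROP (t<23-1); WM=23
i=14 t=13 v=2: DROP (t<23-1); WM=23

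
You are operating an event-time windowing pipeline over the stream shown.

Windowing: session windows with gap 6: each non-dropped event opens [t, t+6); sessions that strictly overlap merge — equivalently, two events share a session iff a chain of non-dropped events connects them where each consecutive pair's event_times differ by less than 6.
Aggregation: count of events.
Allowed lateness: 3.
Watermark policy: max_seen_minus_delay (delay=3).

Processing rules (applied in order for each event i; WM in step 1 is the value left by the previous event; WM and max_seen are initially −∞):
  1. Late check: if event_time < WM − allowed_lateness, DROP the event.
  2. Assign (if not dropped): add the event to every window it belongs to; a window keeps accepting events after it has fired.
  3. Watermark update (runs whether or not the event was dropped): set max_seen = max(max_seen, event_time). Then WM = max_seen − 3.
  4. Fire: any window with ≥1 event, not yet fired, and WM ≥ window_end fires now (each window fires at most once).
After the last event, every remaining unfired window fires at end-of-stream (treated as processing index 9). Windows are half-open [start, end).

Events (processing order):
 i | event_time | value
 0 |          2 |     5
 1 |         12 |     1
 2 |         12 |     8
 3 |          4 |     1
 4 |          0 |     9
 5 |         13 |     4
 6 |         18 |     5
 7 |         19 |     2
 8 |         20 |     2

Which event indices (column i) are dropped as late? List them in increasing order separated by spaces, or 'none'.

i=0 t=2 v=5: → [2,8); WM=-1
i=1 t=12 v=1: → [12,18); WM=9
i=2 t=12 v=8: → [12,18); WM=9
i=3 t=4 v=1: DROP (t<9-3); WM=9
i=4 t=0 v=9: DROP (t<9-3); WM=9
i=5 t=13 v=4: → [12,19); WM=10
i=6 t=18 v=5: → [12,24); WM=15
i=7 t=19 v=2: → [12,25); WM=16
i=8 t=20 v=2: → [12,26); WM=17

3 4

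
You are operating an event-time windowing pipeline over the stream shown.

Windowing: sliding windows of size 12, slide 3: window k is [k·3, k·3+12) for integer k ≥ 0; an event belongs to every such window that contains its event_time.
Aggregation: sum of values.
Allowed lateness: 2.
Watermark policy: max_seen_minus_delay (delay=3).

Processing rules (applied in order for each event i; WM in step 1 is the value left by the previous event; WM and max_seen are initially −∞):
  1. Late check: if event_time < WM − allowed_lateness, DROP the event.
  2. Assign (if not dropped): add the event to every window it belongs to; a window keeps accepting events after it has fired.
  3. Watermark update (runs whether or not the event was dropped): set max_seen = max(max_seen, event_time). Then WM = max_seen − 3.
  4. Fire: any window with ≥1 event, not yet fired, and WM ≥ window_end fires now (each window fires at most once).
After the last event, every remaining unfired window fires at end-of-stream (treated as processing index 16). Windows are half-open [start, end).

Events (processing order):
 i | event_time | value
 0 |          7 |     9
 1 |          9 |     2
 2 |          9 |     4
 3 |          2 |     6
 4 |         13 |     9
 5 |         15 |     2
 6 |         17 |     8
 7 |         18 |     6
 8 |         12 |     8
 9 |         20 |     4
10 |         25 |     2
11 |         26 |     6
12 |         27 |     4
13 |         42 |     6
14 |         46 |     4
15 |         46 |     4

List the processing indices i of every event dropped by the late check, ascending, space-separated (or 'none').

3 8

i=0 t=7 v=9: → [6,18),[3,15),[0,12); WM=4
i=1 t=9 v=2: → [9,21),[6,18),[3,15),[0,12); WM=6
i=2 t=9 v=4: → [9,21),[6,18),[3,15),[0,12); WM=6
i=3 t=2 v=6: DROP (t<6-2); WM=6
i=4 t=13 v=9: → [12,24),[9,21),[6,18),[3,15); WM=10
i=5 t=15 v=2: → [15,27),[12,24),[9,21),[6,18); WM=12; [0,12) fires=15
i=6 t=17 v=8: → [15,27),[12,24),[9,21),[6,18); WM=14
i=7 t=18 v=6: → [18,30),[15,27),[12,24),[9,21); WM=15; [3,15) fires=24
i=8 t=12 v=8: DROP (t<15-2); WM=15
i=9 t=20 v=4: → [18,30),[15,27),[12,24),[9,21); WM=17
i=10 t=25 v=2: → [24,36),[21,33),[18,30),[15,27); WM=22; [6,18) fires=34 [9,21) fires=35
i=11 t=26 v=6: → [24,36),[21,33),[18,30),[15,27); WM=23
i=12 t=27 v=4: → [27,39),[24,36),[21,33),[18,30); WM=24; [12,24) fires=29
i=13 t=42 v=6: → [42,54),[39,51),[36,48),[33,45); WM=39; [15,27) fires=28 [18,30) fires=22 [21,33) fires=12 [24,36) fires=12 [27,39) fires=4
i=14 t=46 v=4: → [45,57),[42,54),[39,51),[36,48); WM=43
i=15 t=46 v=4: → [45,57),[42,54),[39,51),[36,48); WM=43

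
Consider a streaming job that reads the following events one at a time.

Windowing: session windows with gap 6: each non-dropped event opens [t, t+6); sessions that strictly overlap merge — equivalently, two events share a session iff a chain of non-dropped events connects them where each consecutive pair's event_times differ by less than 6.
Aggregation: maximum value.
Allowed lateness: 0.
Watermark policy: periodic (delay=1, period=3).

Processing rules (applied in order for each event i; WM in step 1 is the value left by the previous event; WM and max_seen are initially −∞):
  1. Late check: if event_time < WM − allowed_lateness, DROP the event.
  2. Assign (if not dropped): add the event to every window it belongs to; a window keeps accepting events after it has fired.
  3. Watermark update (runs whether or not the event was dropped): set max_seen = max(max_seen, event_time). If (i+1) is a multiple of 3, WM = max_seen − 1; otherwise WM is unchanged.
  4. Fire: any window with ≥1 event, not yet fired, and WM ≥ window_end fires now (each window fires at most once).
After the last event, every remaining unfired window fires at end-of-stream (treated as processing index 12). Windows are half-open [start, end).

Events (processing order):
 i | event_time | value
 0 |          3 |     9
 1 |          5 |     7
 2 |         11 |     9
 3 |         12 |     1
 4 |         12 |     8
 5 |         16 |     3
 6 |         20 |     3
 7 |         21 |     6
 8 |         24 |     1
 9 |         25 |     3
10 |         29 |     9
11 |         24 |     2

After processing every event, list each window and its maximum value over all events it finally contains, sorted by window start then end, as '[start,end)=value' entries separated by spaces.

[3,11)=9 [11,35)=9

i=0 t=3 v=9: → [3,9); WM=−∞
i=1 t=5 v=7: → [3,11); WM=−∞
i=2 t=11 v=9: → [11,17); WM=10
i=3 t=12 v=1: → [11,18); WM=10
i=4 t=12 v=8: → [11,18); WM=10
i=5 t=16 v=3: → [11,22); WM=15
i=6 t=20 v=3: → [11,26); WM=15
i=7 t=21 v=6: → [11,27); WM=15
i=8 t=24 v=1: → [11,30); WM=23
i=9 t=25 v=3: → [11,31); WM=23
i=10 t=29 v=9: → [11,35); WM=23
i=11 t=24 v=2: → [11,35); WM=28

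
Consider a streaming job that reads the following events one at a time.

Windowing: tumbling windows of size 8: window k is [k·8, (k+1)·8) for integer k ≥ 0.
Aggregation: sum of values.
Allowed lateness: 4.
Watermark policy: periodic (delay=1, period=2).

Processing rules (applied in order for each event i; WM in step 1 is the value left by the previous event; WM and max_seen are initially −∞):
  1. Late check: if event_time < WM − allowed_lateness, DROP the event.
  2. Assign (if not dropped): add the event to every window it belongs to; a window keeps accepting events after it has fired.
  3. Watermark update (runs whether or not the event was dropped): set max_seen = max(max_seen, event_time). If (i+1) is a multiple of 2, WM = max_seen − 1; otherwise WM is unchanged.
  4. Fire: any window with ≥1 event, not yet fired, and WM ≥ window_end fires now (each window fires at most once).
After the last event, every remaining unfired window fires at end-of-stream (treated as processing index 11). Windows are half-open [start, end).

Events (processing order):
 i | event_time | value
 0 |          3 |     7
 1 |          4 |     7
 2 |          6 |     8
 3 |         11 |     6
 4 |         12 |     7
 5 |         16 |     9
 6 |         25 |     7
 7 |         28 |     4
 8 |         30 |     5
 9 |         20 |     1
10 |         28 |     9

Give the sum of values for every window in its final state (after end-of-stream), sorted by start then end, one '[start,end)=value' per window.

[0,8)=22 [8,16)=13 [16,24)=9 [24,32)=25

i=0 t=3 v=7: → [0,8); WM=−∞
i=1 t=4 v=7: → [0,8); WM=3
i=2 t=6 v=8: → [0,8); WM=3
i=3 t=11 v=6: → [8,16); WM=10; [0,8) fires=22
i=4 t=12 v=7: → [8,16); WM=10
i=5 t=16 v=9: → [16,24); WM=15
i=6 t=25 v=7: → [24,32); WM=15
i=7 t=28 v=4: → [24,32); WM=27; [8,16) fires=13 [16,24) fires=9
i=8 t=30 v=5: → [24,32); WM=27
i=9 t=20 v=1: DROP (t<27-4); WM=29
i=10 t=28 v=9: → [24,32); WM=29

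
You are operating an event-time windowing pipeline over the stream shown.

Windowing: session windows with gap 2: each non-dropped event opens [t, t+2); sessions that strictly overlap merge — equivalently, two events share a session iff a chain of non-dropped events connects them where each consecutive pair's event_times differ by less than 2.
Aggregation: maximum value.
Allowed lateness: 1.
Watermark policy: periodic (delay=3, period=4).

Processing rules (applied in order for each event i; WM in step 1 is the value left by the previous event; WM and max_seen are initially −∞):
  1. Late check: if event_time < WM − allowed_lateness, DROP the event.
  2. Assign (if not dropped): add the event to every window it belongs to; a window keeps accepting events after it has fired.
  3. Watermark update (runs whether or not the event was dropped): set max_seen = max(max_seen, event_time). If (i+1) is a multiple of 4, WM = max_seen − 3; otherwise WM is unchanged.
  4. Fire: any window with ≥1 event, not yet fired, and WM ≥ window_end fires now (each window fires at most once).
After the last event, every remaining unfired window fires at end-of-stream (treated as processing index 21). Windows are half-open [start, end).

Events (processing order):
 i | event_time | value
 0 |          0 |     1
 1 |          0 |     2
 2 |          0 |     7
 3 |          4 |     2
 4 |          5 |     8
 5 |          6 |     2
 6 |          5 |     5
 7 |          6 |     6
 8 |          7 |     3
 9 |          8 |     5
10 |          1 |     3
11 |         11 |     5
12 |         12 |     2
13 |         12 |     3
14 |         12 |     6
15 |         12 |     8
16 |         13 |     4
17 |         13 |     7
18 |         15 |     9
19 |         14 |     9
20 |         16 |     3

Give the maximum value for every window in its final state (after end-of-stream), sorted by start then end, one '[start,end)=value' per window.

[0,2)=7 [4,10)=8 [11,18)=9

i=0 t=0 v=1: → [0,2); WM=−∞
i=1 t=0 v=2: → [0,2); WM=−∞
i=2 t=0 v=7: → [0,2); WM=−∞
i=3 t=4 v=2: → [4,6); WM=1
i=4 t=5 v=8: → [4,7); WM=1
i=5 t=6 v=2: → [4,8); WM=1
i=6 t=5 v=5: → [4,8); WM=1
i=7 t=6 v=6: → [4,8); WM=3
i=8 t=7 v=3: → [4,9); WM=3
i=9 t=8 v=5: → [4,10); WM=3
i=10 t=1 v=3: DROP (t<3-1); WM=3
i=11 t=11 v=5: → [11,13); WM=8
i=12 t=12 v=2: → [11,14); WM=8
i=13 t=12 v=3: → [11,14); WM=8
i=14 t=12 v=6: → [11,14); WM=8
i=15 t=12 v=8: → [11,14); WM=9
i=16 t=13 v=4: → [11,15); WM=9
i=17 t=13 v=7: → [11,15); WM=9
i=18 t=15 v=9: → [15,17); WM=9
i=19 t=14 v=9: → [11,17); WM=12
i=20 t=16 v=3: → [11,18); WM=12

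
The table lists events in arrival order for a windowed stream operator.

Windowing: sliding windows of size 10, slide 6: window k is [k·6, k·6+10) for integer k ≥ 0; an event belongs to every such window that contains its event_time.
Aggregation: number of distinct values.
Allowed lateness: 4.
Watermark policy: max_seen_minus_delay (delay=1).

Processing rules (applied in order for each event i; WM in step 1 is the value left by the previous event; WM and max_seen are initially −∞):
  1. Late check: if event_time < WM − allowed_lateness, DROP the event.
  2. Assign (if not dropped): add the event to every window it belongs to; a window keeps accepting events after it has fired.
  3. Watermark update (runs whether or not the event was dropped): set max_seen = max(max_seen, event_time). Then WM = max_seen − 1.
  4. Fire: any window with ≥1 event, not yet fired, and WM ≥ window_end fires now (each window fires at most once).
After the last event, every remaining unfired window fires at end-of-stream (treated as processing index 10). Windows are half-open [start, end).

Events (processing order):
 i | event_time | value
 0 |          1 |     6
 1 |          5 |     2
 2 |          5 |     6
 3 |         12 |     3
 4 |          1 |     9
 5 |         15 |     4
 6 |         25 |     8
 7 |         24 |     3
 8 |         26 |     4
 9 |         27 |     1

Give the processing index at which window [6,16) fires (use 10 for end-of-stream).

6

i=0 t=1 v=6: → [0,10); WM=0
i=1 t=5 v=2: → [0,10); WM=4
i=2 t=5 v=6: → [0,10); WM=4
i=3 t=12 v=3: → [12,22),[6,16); WM=11; [0,10) fires=2
i=4 t=1 v=9: DROP (t<11-4); WM=11
i=5 t=15 v=4: → [12,22),[6,16); WM=14
i=6 t=25 v=8: → [24,34),[18,28); WM=24; [6,16) fires=2 [12,22) fires=2
i=7 t=24 v=3: → [24,34),[18,28); WM=24
i=8 t=26 v=4: → [24,34),[18,28); WM=25
i=9 t=27 v=1: → [24,34),[18,28); WM=26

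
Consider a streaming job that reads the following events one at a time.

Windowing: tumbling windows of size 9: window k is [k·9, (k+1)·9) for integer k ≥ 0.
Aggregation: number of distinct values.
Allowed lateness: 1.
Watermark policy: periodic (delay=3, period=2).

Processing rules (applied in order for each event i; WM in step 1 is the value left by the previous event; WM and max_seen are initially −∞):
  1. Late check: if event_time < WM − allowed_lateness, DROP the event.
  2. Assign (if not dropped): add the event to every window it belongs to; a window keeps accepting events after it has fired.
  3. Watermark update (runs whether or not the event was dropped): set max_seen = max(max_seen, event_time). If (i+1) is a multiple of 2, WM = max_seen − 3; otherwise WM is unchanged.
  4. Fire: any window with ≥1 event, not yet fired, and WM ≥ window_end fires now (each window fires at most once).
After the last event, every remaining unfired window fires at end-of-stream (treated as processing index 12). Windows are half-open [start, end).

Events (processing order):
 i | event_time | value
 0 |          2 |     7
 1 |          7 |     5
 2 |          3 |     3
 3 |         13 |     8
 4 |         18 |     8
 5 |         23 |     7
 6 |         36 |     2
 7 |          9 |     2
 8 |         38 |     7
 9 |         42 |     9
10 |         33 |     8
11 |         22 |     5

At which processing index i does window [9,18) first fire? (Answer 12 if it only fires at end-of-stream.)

5

i=0 t=2 v=7: → [0,9); WM=−∞
i=1 t=7 v=5: → [0,9); WM=4
i=2 t=3 v=3: → [0,9); WM=4
i=3 t=13 v=8: → [9,18); WM=10; [0,9) fires=3
i=4 t=18 v=8: → [18,27); WM=10
i=5 t=23 v=7: → [18,27); WM=20; [9,18) fires=1
i=6 t=36 v=2: → [36,45); WM=20
i=7 t=9 v=2: DROP (t<20-1); WM=33; [18,27) fires=2
i=8 t=38 v=7: → [36,45); WM=33
i=9 t=42 v=9: → [36,45); WM=39
i=10 t=33 v=8: DROP (t<39-1); WM=39
i=11 t=22 v=5: DROP (t<39-1); WM=39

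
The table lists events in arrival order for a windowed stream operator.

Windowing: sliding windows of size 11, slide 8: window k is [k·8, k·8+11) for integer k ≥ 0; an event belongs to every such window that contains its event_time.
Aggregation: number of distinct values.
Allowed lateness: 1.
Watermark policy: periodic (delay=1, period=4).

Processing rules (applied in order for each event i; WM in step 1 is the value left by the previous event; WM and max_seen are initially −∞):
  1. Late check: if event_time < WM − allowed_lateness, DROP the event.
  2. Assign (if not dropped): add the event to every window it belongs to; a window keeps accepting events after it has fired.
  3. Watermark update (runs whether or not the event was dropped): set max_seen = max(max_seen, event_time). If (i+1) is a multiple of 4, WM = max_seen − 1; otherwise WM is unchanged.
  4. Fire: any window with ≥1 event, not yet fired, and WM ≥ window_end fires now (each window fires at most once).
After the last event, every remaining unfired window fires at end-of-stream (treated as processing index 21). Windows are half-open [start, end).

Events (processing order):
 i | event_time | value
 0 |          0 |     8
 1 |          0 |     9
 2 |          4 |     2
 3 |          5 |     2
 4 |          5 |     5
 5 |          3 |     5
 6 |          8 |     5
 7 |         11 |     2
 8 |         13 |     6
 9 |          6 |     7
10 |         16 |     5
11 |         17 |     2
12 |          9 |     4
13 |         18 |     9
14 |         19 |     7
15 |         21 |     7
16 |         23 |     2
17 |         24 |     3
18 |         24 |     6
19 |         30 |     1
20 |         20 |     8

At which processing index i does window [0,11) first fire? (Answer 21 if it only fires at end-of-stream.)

i=0 t=0 v=8: → [0,11); WM=−∞
i=1 t=0 v=9: → [0,11); WM=−∞
i=2 t=4 v=2: → [0,11); WM=−∞
i=3 t=5 v=2: → [0,11); WM=4
i=4 t=5 v=5: → [0,11); WM=4
i=5 t=3 v=5: → [0,11); WM=4
i=6 t=8 v=5: → [8,19),[0,11); WM=4
i=7 t=11 v=2: → [8,19); WM=10
i=8 t=13 v=6: → [8,19); WM=10
i=9 t=6 v=7: DROP (t<10-1); WM=10
i=10 t=16 v=5: → [16,27),[8,19); WM=10
i=11 t=17 v=2: → [16,27),[8,19); WM=16; [0,11) fires=4
i=12 t=9 v=4: DROP (t<16-1); WM=16
i=13 t=18 v=9: → [16,27),[8,19); WM=16
i=14 t=19 v=7: → [16,27); WM=16
i=15 t=21 v=7: → [16,27); WM=20; [8,19) fires=4
i=16 t=23 v=2: → [16,27); WM=20
i=17 t=24 v=3: → [24,35),[16,27); WM=20
i=18 t=24 v=6: → [24,35),[16,27); WM=20
i=19 t=30 v=1: → [24,35); WM=29; [16,27) fires=6
i=20 t=20 v=8: DROP (t<29-1); WM=29

11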